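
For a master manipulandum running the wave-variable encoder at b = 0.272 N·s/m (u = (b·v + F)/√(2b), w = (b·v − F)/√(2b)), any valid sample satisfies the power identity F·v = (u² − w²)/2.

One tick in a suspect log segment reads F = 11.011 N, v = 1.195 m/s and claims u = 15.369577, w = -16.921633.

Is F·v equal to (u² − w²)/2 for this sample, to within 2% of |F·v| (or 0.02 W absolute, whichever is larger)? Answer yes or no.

no

F·v = 11.011×1.195 = 13.158145 W.
(u² − w²)/2 = (236.223897 − 286.341663)/2 = -25.058883 W.
|Δ| = 38.217028;  2% of max(1, |F·v|) = 0.263163.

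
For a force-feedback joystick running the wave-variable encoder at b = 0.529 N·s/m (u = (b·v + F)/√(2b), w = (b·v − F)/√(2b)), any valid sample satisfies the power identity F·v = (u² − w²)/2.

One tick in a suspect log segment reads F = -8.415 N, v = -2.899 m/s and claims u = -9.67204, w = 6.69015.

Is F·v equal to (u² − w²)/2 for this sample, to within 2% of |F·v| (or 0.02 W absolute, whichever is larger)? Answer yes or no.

F·v = (-8.415)×(-2.899) = 24.39508 W.
(u² − w²)/2 = (93.54836 − 44.75811)/2 = 24.39513 W.
|Δ| = 0.00004;  2% of max(1, |F·v|) = 0.48790.

yes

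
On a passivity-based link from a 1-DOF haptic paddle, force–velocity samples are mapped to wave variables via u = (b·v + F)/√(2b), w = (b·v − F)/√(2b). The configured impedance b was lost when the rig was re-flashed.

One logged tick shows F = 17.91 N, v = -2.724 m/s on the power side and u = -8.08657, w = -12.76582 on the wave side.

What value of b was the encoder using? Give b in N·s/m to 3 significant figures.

u + w = -20.8524;  u + w = √(2b)·v, so √(2b) = -20.8524/(-2.724) = 7.6551.
b = (√(2b))²/2 = 58.6000/2 = 29.3000.
(Check via u − w = 2F/√(2b): u − w = 4.6792, 2F/√(2b) = 4.6793.)

b = 29.3 N·s/m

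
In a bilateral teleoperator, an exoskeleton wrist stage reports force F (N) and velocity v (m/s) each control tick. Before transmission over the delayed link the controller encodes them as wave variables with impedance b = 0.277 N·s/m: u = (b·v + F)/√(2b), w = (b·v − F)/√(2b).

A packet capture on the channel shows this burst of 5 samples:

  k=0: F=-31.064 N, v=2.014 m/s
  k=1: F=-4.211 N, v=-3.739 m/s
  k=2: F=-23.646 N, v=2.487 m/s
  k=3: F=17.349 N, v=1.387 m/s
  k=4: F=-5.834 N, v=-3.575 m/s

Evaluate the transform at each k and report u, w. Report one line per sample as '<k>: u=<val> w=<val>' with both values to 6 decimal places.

0: u=-40.985678 w=42.484722
1: u=-7.049066 w=4.266085
2: u=-30.843394 w=32.694497
3: u=23.824961 w=-22.792601
4: u=-9.168571 w=6.507656

k=0: b·v=0.277×2.014=0.557878; √(2b)=0.744312; u=(0.557878+(-31.064))/0.744312=-40.985678, w=(0.557878−(-31.064))/0.744312=42.484722
k=1: b·v=0.277×(-3.739)=-1.035703; √(2b)=0.744312; u=(-1.035703+(-4.211))/0.744312=-7.049066, w=(-1.035703−(-4.211))/0.744312=4.266085
k=2: b·v=0.277×2.487=0.688899; √(2b)=0.744312; u=(0.688899+(-23.646))/0.744312=-30.843394, w=(0.688899−(-23.646))/0.744312=32.694497
k=3: b·v=0.277×1.387=0.384199; √(2b)=0.744312; u=(0.384199+17.349)/0.744312=23.824961, w=(0.384199−17.349)/0.744312=-22.792601
k=4: b·v=0.277×(-3.575)=-0.990275; √(2b)=0.744312; u=(-0.990275+(-5.834))/0.744312=-9.168571, w=(-0.990275−(-5.834))/0.744312=6.507656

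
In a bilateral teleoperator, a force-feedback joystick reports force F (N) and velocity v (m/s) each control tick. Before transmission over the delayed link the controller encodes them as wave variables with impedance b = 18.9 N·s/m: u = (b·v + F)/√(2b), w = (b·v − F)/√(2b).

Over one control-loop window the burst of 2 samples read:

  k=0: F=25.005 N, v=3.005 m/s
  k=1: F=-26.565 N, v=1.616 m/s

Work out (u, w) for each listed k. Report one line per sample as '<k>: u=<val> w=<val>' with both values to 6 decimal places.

0: u=13.304690 w=5.170563
1: u=0.646924 w=9.288519

k=0: b·v=18.9×3.005=56.794500; √(2b)=6.148170; u=(56.794500+25.005)/6.148170=13.304690, w=(56.794500−25.005)/6.148170=5.170563
k=1: b·v=18.9×1.616=30.542400; √(2b)=6.148170; u=(30.542400+(-26.565))/6.148170=0.646924, w=(30.542400−(-26.565))/6.148170=9.288519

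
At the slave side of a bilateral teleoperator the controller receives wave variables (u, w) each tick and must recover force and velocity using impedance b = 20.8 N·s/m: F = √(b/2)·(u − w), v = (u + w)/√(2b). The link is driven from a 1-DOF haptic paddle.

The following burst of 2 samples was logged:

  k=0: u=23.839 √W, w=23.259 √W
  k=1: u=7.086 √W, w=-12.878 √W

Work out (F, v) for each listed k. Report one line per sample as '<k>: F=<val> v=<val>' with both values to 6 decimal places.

k=0: u−w=0.580000, u+w=47.098000; √(b/2)=3.224903, √(2b)=6.449806; F=3.224903×0.58=1.870444, v=47.098000/6.449806=7.302235
k=1: u−w=19.964000, u+w=-5.792000; √(b/2)=3.224903, √(2b)=6.449806; F=3.224903×19.964=64.381965, v=-5.792000/6.449806=-0.898011

0: F=1.870444 v=7.302235
1: F=64.381965 v=-0.898011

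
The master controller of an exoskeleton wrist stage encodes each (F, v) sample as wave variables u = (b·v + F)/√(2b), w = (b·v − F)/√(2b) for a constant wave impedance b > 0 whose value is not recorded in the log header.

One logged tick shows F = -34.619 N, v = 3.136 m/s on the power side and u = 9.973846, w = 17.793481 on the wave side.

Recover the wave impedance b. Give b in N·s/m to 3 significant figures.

u + w = 27.767327;  u + w = √(2b)·v, so √(2b) = 27.767327/3.136 = 8.854377.
b = (√(2b))²/2 = 78.399996/2 = 39.199998.
(Check via u − w = 2F/√(2b): u − w = -7.819635, 2F/√(2b) = -7.819635.)

b = 39.2 N·s/m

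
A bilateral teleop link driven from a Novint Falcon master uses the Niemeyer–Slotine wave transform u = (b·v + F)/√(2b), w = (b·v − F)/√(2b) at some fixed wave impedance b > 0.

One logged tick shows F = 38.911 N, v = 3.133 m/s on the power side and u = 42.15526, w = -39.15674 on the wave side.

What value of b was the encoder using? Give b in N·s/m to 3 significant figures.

u + w = 2.99852;  u + w = √(2b)·v, so √(2b) = 2.99852/3.133 = 0.95708.
b = (√(2b))²/2 = 0.91600/2 = 0.45800.
(Check via u − w = 2F/√(2b): u − w = 81.31200, 2F/√(2b) = 81.31222.)

b = 0.458 N·s/m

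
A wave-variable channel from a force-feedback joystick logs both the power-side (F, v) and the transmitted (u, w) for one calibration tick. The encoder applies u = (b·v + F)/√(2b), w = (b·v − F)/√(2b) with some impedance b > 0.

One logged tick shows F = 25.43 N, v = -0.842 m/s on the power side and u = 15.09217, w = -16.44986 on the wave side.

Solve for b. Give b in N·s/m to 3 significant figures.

b = 1.3 N·s/m

u + w = -1.35769;  u + w = √(2b)·v, so √(2b) = -1.35769/(-0.842) = 1.61246.
b = (√(2b))²/2 = 2.60002/2 = 1.30001.
(Check via u − w = 2F/√(2b): u − w = 31.54203, 2F/√(2b) = 31.54190.)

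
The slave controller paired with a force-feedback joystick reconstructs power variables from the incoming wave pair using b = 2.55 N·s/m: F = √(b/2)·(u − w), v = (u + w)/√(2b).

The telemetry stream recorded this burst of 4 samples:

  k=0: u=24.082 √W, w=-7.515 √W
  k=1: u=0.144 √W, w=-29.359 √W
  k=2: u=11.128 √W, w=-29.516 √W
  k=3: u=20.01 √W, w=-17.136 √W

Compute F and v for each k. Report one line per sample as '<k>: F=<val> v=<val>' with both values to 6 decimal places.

0: F=35.678036 v=7.335991
1: F=33.313577 v=-12.936619
2: F=45.893538 v=-8.142343
3: F=41.943739 v=1.272629

k=0: u−w=31.597000, u+w=16.567000; √(b/2)=1.129159, √(2b)=2.258318; F=1.129159×31.597=35.678036, v=16.567000/2.258318=7.335991
k=1: u−w=29.503000, u+w=-29.215000; √(b/2)=1.129159, √(2b)=2.258318; F=1.129159×29.503=33.313577, v=-29.215000/2.258318=-12.936619
k=2: u−w=40.644000, u+w=-18.388000; √(b/2)=1.129159, √(2b)=2.258318; F=1.129159×40.644=45.893538, v=-18.388000/2.258318=-8.142343
k=3: u−w=37.146000, u+w=2.874000; √(b/2)=1.129159, √(2b)=2.258318; F=1.129159×37.146=41.943739, v=2.874000/2.258318=1.272629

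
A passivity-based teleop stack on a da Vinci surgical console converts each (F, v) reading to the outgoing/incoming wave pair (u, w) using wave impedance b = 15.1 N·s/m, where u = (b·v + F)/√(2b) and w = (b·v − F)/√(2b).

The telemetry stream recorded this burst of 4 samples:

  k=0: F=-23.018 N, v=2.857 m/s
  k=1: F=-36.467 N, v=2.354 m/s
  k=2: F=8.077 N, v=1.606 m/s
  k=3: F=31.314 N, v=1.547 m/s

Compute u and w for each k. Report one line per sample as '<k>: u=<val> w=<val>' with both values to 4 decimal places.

0: u=3.6617 w=12.0388
1: u=-0.1677 w=13.1040
2: u=5.8826 w=2.9431
3: u=9.9489 w=-1.4474

k=0: b·v=15.1×2.857=43.1407; √(2b)=5.4955; u=(43.1407+(-23.018))/5.4955=3.6617, w=(43.1407−(-23.018))/5.4955=12.0388
k=1: b·v=15.1×2.354=35.5454; √(2b)=5.4955; u=(35.5454+(-36.467))/5.4955=-0.1677, w=(35.5454−(-36.467))/5.4955=13.1040
k=2: b·v=15.1×1.606=24.2506; √(2b)=5.4955; u=(24.2506+8.077)/5.4955=5.8826, w=(24.2506−8.077)/5.4955=2.9431
k=3: b·v=15.1×1.547=23.3597; √(2b)=5.4955; u=(23.3597+31.314)/5.4955=9.9489, w=(23.3597−31.314)/5.4955=-1.4474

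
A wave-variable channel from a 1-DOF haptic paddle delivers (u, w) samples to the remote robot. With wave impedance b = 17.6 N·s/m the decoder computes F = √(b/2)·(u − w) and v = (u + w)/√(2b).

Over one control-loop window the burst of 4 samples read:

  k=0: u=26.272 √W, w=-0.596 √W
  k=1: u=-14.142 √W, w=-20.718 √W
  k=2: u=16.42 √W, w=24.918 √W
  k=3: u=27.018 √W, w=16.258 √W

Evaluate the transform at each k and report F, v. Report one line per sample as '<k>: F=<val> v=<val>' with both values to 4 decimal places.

k=0: u−w=26.8680, u+w=25.6760; √(b/2)=2.9665, √(2b)=5.9330; F=2.9665×26.868=79.7034, v=25.6760/5.9330=4.3277
k=1: u−w=6.5760, u+w=-34.8600; √(b/2)=2.9665, √(2b)=5.9330; F=2.9665×6.576=19.5076, v=-34.8600/5.9330=-5.8757
k=2: u−w=-8.4980, u+w=41.3380; √(b/2)=2.9665, √(2b)=5.9330; F=2.9665×(-8.498)=-25.2091, v=41.3380/5.9330=6.9675
k=3: u−w=10.7600, u+w=43.2760; √(b/2)=2.9665, √(2b)=5.9330; F=2.9665×10.76=31.9193, v=43.2760/5.9330=7.2942

0: F=79.7034 v=4.3277
1: F=19.5076 v=-5.8757
2: F=-25.2091 v=6.9675
3: F=31.9193 v=7.2942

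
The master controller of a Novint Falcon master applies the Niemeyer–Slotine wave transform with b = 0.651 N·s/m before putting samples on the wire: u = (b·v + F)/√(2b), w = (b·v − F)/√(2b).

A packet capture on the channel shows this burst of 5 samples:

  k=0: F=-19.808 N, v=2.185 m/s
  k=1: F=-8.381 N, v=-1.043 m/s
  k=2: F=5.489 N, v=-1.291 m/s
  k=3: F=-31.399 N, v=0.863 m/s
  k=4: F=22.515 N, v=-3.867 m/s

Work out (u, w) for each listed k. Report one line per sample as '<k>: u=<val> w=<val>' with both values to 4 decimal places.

k=0: b·v=0.651×2.185=1.4224; √(2b)=1.1411; u=(1.4224+(-19.808))/1.1411=-16.1128, w=(1.4224−(-19.808))/1.1411=18.6060
k=1: b·v=0.651×(-1.043)=-0.6790; √(2b)=1.1411; u=(-0.6790+(-8.381))/1.1411=-7.9400, w=(-0.6790−(-8.381))/1.1411=6.7499
k=2: b·v=0.651×(-1.291)=-0.8404; √(2b)=1.1411; u=(-0.8404+5.489)/1.1411=4.0739, w=(-0.8404−5.489)/1.1411=-5.5470
k=3: b·v=0.651×0.863=0.5618; √(2b)=1.1411; u=(0.5618+(-31.399))/1.1411=-27.0252, w=(0.5618−(-31.399))/1.1411=28.0099
k=4: b·v=0.651×(-3.867)=-2.5174; √(2b)=1.1411; u=(-2.5174+22.515)/1.1411=17.5256, w=(-2.5174−22.515)/1.1411=-21.9380

0: u=-16.1128 w=18.6060
1: u=-7.9400 w=6.7499
2: u=4.0739 w=-5.5470
3: u=-27.0252 w=28.0099
4: u=17.5256 w=-21.9380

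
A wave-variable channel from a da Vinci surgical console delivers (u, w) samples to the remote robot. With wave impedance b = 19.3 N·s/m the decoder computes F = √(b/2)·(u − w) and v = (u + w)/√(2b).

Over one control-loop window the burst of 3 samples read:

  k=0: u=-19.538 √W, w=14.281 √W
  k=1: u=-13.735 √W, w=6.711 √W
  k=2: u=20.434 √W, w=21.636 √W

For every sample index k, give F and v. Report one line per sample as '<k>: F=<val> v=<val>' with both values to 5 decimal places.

0: F=-105.05686 v=-0.84614
1: F=-63.51437 v=-1.13055
2: F=-3.73395 v=6.77141

k=0: u−w=-33.81900, u+w=-5.25700; √(b/2)=3.10644, √(2b)=6.21289; F=3.10644×(-33.819)=-105.05686, v=-5.25700/6.21289=-0.84614
k=1: u−w=-20.44600, u+w=-7.02400; √(b/2)=3.10644, √(2b)=6.21289; F=3.10644×(-20.446)=-63.51437, v=-7.02400/6.21289=-1.13055
k=2: u−w=-1.20200, u+w=42.07000; √(b/2)=3.10644, √(2b)=6.21289; F=3.10644×(-1.202)=-3.73395, v=42.07000/6.21289=6.77141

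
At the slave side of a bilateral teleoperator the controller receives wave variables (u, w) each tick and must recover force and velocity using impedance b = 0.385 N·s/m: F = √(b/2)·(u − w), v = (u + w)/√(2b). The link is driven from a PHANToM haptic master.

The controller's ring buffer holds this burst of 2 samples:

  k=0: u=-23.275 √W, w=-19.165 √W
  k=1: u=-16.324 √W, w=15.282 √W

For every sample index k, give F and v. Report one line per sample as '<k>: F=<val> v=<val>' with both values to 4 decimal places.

0: F=-1.8033 v=-48.3649
1: F=-13.8671 v=-1.1875

k=0: u−w=-4.1100, u+w=-42.4400; √(b/2)=0.4387, √(2b)=0.8775; F=0.4387×(-4.11)=-1.8033, v=-42.4400/0.8775=-48.3649
k=1: u−w=-31.6060, u+w=-1.0420; √(b/2)=0.4387, √(2b)=0.8775; F=0.4387×(-31.606)=-13.8671, v=-1.0420/0.8775=-1.1875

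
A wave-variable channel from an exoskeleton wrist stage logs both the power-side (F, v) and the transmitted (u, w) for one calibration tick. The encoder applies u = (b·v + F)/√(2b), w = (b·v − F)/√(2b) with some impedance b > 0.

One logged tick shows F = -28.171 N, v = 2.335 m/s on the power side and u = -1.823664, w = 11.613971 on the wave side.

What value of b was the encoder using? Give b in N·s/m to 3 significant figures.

u + w = 9.790307;  u + w = √(2b)·v, so √(2b) = 9.790307/2.335 = 4.192851.
b = (√(2b))²/2 = 17.579999/2 = 8.790000.
(Check via u − w = 2F/√(2b): u − w = -13.437635, 2F/√(2b) = -13.437635.)

b = 8.79 N·s/m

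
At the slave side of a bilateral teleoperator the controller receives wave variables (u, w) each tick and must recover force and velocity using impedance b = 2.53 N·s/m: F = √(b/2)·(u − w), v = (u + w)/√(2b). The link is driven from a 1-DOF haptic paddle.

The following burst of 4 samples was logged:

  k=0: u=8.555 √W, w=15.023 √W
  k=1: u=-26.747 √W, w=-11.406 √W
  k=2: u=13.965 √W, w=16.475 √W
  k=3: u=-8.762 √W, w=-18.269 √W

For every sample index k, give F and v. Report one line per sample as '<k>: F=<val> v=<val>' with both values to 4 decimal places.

0: F=-7.2747 v=10.4817
1: F=-17.2544 v=-16.9611
2: F=-2.8231 v=13.5322
3: F=10.6927 v=-12.0167

k=0: u−w=-6.4680, u+w=23.5780; √(b/2)=1.1247, √(2b)=2.2494; F=1.1247×(-6.468)=-7.2747, v=23.5780/2.2494=10.4817
k=1: u−w=-15.3410, u+w=-38.1530; √(b/2)=1.1247, √(2b)=2.2494; F=1.1247×(-15.341)=-17.2544, v=-38.1530/2.2494=-16.9611
k=2: u−w=-2.5100, u+w=30.4400; √(b/2)=1.1247, √(2b)=2.2494; F=1.1247×(-2.51)=-2.8231, v=30.4400/2.2494=13.5322
k=3: u−w=9.5070, u+w=-27.0310; √(b/2)=1.1247, √(2b)=2.2494; F=1.1247×9.507=10.6927, v=-27.0310/2.2494=-12.0167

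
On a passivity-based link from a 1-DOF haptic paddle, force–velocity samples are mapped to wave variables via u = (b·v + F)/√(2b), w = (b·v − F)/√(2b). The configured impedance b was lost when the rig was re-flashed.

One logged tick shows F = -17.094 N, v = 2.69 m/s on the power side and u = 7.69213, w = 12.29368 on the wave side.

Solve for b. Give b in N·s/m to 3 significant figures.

b = 27.6 N·s/m

u + w = 19.98581;  u + w = √(2b)·v, so √(2b) = 19.98581/2.69 = 7.42967.
b = (√(2b))²/2 = 55.19998/2 = 27.59999.
(Check via u − w = 2F/√(2b): u − w = -4.60155, 2F/√(2b) = -4.60155.)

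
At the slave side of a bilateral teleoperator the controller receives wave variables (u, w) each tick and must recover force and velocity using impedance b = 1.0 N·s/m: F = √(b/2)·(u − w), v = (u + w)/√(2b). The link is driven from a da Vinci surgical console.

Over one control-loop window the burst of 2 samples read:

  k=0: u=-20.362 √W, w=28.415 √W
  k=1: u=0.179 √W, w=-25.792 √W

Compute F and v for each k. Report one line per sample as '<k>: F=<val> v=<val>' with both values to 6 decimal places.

k=0: u−w=-48.777000, u+w=8.053000; √(b/2)=0.707107, √(2b)=1.414214; F=0.707107×(-48.777)=-34.490547, v=8.053000/1.414214=5.694331
k=1: u−w=25.971000, u+w=-25.613000; √(b/2)=0.707107, √(2b)=1.414214; F=0.707107×25.971=18.364270, v=-25.613000/1.414214=-18.111126

0: F=-34.490547 v=5.694331
1: F=18.364270 v=-18.111126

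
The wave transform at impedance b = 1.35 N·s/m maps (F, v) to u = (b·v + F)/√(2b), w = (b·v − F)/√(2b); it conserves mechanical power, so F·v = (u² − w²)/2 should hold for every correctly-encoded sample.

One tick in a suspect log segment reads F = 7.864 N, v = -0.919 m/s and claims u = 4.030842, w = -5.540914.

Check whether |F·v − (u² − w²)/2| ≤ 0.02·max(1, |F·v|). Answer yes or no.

yes

F·v = 7.864×(-0.919) = -7.227016 W.
(u² − w²)/2 = (16.247687 − 30.701728)/2 = -7.227020 W.
|Δ| = 0.000004;  2% of max(1, |F·v|) = 0.144540.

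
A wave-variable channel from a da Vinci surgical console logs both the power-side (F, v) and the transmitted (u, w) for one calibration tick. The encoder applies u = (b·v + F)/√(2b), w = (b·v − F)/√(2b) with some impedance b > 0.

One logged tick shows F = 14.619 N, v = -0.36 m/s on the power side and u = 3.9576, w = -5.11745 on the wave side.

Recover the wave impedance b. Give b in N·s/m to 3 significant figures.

u + w = -1.1599;  u + w = √(2b)·v, so √(2b) = -1.1599/(-0.36) = 3.2218.
b = (√(2b))²/2 = 10.3800/2 = 5.1900.
(Check via u − w = 2F/√(2b): u − w = 9.0750, 2F/√(2b) = 9.0750.)

b = 5.19 N·s/m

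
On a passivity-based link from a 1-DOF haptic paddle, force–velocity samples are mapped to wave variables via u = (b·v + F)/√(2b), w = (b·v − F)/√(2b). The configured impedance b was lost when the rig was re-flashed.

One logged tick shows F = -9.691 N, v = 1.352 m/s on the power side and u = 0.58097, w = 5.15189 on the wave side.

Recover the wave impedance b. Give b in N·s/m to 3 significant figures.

u + w = 5.7329;  u + w = √(2b)·v, so √(2b) = 5.7329/1.352 = 4.2403.
b = (√(2b))²/2 = 17.9800/2 = 8.9900.
(Check via u − w = 2F/√(2b): u − w = -4.5709, 2F/√(2b) = -4.5709.)

b = 8.99 N·s/m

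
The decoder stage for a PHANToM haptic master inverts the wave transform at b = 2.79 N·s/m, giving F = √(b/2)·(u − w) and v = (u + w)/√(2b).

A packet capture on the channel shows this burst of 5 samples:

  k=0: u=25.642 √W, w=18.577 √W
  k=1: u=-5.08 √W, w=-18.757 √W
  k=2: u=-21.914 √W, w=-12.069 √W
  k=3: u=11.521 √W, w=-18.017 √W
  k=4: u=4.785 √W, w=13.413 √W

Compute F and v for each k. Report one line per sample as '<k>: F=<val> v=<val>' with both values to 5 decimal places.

0: F=8.34448 v=18.71940
1: F=16.15392 v=-10.09101
2: F=-11.62794 v=-14.38615
3: F=34.88737 v=-2.74998
4: F=-10.19054 v=7.70383

k=0: u−w=7.06500, u+w=44.21900; √(b/2)=1.18110, √(2b)=2.36220; F=1.18110×7.065=8.34448, v=44.21900/2.36220=18.71940
k=1: u−w=13.67700, u+w=-23.83700; √(b/2)=1.18110, √(2b)=2.36220; F=1.18110×13.677=16.15392, v=-23.83700/2.36220=-10.09101
k=2: u−w=-9.84500, u+w=-33.98300; √(b/2)=1.18110, √(2b)=2.36220; F=1.18110×(-9.845)=-11.62794, v=-33.98300/2.36220=-14.38615
k=3: u−w=29.53800, u+w=-6.49600; √(b/2)=1.18110, √(2b)=2.36220; F=1.18110×29.538=34.88737, v=-6.49600/2.36220=-2.74998
k=4: u−w=-8.62800, u+w=18.19800; √(b/2)=1.18110, √(2b)=2.36220; F=1.18110×(-8.628)=-10.19054, v=18.19800/2.36220=7.70383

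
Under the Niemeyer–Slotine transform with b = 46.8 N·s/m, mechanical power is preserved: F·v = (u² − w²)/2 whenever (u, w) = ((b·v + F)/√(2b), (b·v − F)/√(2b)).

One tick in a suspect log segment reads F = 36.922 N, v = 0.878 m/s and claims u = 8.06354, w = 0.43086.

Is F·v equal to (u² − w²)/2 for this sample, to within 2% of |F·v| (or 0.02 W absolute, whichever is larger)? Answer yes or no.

F·v = 36.922×0.878 = 32.41752 W.
(u² − w²)/2 = (65.02068 − 0.18564)/2 = 32.41752 W.
|Δ| = 0.00000;  2% of max(1, |F·v|) = 0.64835.

yes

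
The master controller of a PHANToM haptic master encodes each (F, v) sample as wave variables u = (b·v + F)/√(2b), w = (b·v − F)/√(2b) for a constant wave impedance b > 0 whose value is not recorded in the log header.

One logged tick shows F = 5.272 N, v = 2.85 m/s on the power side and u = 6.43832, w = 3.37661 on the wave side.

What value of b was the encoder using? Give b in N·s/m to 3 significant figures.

u + w = 9.81493;  u + w = √(2b)·v, so √(2b) = 9.81493/2.85 = 3.44384.
b = (√(2b))²/2 = 11.86000/2 = 5.93000.
(Check via u − w = 2F/√(2b): u − w = 3.06171, 2F/√(2b) = 3.06170.)

b = 5.93 N·s/m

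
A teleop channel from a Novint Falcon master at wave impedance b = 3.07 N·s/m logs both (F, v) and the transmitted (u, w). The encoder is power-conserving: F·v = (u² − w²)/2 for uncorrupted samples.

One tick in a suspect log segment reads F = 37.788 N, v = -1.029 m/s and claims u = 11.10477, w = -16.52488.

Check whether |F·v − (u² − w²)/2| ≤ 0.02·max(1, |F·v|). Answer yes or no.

F·v = 37.788×(-1.029) = -38.88385 W.
(u² − w²)/2 = (123.31592 − 273.07166)/2 = -74.87787 W.
|Δ| = 35.99402;  2% of max(1, |F·v|) = 0.77768.

no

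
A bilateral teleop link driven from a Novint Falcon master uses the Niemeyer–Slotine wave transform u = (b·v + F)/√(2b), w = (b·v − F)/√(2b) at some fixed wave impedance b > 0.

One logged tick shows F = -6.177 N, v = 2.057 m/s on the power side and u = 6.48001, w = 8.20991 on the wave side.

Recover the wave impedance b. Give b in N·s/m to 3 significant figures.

u + w = 14.68992;  u + w = √(2b)·v, so √(2b) = 14.68992/2.057 = 7.14143.
b = (√(2b))²/2 = 51.00001/2 = 25.50001.
(Check via u − w = 2F/√(2b): u − w = -1.72990, 2F/√(2b) = -1.72991.)

b = 25.5 N·s/m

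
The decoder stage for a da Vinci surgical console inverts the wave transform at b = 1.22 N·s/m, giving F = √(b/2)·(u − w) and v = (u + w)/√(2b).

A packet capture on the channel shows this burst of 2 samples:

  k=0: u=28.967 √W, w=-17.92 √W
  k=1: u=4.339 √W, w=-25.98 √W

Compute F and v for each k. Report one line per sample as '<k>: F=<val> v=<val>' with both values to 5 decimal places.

k=0: u−w=46.88700, u+w=11.04700; √(b/2)=0.78102, √(2b)=1.56205; F=0.78102×46.887=36.61992, v=11.04700/1.56205=7.07212
k=1: u−w=30.31900, u+w=-21.64100; √(b/2)=0.78102, √(2b)=1.56205; F=0.78102×30.319=23.67990, v=-21.64100/1.56205=-13.85423

0: F=36.61992 v=7.07212
1: F=23.67990 v=-13.85423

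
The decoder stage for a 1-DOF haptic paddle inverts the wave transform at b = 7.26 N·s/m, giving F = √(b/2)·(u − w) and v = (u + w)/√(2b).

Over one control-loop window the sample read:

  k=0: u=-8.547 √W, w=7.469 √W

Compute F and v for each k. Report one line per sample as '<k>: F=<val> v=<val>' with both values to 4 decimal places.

0: F=-30.5146 v=-0.2829

k=0: u−w=-16.0160, u+w=-1.0780; √(b/2)=1.9053, √(2b)=3.8105; F=1.9053×(-16.016)=-30.5146, v=-1.0780/3.8105=-0.2829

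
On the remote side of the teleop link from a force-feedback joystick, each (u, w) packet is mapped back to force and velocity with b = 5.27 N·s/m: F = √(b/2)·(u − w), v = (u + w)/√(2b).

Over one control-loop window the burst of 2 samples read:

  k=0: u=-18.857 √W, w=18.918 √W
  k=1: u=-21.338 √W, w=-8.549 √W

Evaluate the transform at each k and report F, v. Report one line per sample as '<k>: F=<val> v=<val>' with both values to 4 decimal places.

0: F=-61.3190 v=0.0188
1: F=-20.7600 v=-9.2058

k=0: u−w=-37.7750, u+w=0.0610; √(b/2)=1.6233, √(2b)=3.2465; F=1.6233×(-37.775)=-61.3190, v=0.0610/3.2465=0.0188
k=1: u−w=-12.7890, u+w=-29.8870; √(b/2)=1.6233, √(2b)=3.2465; F=1.6233×(-12.789)=-20.7600, v=-29.8870/3.2465=-9.2058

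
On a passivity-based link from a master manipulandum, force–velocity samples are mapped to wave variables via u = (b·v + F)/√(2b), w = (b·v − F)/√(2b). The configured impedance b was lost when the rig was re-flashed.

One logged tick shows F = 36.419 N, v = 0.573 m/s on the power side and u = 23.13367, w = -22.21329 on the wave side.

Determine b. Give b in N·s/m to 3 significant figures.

b = 1.29 N·s/m

u + w = 0.92038;  u + w = √(2b)·v, so √(2b) = 0.92038/0.573 = 1.60625.
b = (√(2b))²/2 = 2.58003/2 = 1.29002.
(Check via u − w = 2F/√(2b): u − w = 45.34696, 2F/√(2b) = 45.34668.)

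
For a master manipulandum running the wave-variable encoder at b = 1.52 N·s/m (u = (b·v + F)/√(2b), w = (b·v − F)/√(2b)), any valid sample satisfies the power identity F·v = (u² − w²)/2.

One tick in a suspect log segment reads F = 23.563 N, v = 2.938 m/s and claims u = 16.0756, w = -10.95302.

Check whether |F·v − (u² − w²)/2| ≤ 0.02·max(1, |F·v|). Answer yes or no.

F·v = 23.563×2.938 = 69.2281 W.
(u² − w²)/2 = (258.4249 − 119.9686)/2 = 69.2281 W.
|Δ| = 0.0000;  2% of max(1, |F·v|) = 1.3846.

yes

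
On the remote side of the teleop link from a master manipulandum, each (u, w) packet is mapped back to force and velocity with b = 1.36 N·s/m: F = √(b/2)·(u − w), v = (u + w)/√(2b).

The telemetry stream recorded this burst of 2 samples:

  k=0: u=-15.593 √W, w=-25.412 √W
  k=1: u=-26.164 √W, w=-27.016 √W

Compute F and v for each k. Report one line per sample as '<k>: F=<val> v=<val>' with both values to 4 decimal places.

0: F=8.0970 v=-24.8629
1: F=0.7026 v=-32.2451

k=0: u−w=9.8190, u+w=-41.0050; √(b/2)=0.8246, √(2b)=1.6492; F=0.8246×9.819=8.0970, v=-41.0050/1.6492=-24.8629
k=1: u−w=0.8520, u+w=-53.1800; √(b/2)=0.8246, √(2b)=1.6492; F=0.8246×0.852=0.7026, v=-53.1800/1.6492=-32.2451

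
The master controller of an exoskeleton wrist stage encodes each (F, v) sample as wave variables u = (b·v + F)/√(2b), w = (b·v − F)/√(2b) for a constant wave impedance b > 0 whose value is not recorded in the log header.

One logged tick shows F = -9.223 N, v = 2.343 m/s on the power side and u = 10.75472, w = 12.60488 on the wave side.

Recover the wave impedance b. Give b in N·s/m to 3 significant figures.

b = 49.7 N·s/m

u + w = 23.3596;  u + w = √(2b)·v, so √(2b) = 23.3596/2.343 = 9.9700.
b = (√(2b))²/2 = 99.4000/2 = 49.7000.
(Check via u − w = 2F/√(2b): u − w = -1.8502, 2F/√(2b) = -1.8502.)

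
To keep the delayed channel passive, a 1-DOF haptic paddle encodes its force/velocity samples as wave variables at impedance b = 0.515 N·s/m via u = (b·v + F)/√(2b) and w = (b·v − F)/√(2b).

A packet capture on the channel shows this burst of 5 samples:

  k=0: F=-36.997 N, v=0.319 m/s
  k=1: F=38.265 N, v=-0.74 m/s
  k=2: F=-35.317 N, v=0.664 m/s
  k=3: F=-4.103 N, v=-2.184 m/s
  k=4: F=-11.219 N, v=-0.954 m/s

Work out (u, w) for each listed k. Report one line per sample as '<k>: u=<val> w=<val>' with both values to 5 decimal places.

k=0: b·v=0.515×0.319=0.16429; √(2b)=1.01489; u=(0.16429+(-36.997))/1.01489=-36.29235, w=(0.16429−(-36.997))/1.01489=36.61610
k=1: b·v=0.515×(-0.74)=-0.38110; √(2b)=1.01489; u=(-0.38110+38.265)/1.01489=37.32812, w=(-0.38110−38.265)/1.01489=-38.07913
k=2: b·v=0.515×0.664=0.34196; √(2b)=1.01489; u=(0.34196+(-35.317))/1.01489=-34.46193, w=(0.34196−(-35.317))/1.01489=35.13582
k=3: b·v=0.515×(-2.184)=-1.12476; √(2b)=1.01489; u=(-1.12476+(-4.103))/1.01489=-5.15106, w=(-1.12476−(-4.103))/1.01489=2.93455
k=4: b·v=0.515×(-0.954)=-0.49131; √(2b)=1.01489; u=(-0.49131+(-11.219))/1.01489=-11.53851, w=(-0.49131−(-11.219))/1.01489=10.57031

0: u=-36.29235 w=36.61610
1: u=37.32812 w=-38.07913
2: u=-34.46193 w=35.13582
3: u=-5.15106 w=2.93455
4: u=-11.53851 w=10.57031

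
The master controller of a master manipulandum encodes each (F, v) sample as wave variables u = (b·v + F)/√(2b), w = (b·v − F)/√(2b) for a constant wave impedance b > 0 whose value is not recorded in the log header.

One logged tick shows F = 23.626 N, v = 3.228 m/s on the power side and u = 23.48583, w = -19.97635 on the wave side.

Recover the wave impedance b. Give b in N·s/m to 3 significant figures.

u + w = 3.5095;  u + w = √(2b)·v, so √(2b) = 3.5095/3.228 = 1.0872.
b = (√(2b))²/2 = 1.1820/2 = 0.5910.
(Check via u − w = 2F/√(2b): u − w = 43.4622, 2F/√(2b) = 43.4621.)

b = 0.591 N·s/m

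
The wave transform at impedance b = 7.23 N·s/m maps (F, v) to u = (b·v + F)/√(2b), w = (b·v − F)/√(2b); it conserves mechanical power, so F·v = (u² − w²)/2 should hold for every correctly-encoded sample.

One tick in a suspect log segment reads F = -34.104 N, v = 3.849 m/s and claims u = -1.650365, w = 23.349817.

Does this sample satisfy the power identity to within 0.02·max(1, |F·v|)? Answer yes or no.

no

F·v = (-34.104)×3.849 = -131.266296 W.
(u² − w²)/2 = (2.723705 − 545.213954)/2 = -271.245125 W.
|Δ| = 139.978829;  2% of max(1, |F·v|) = 2.625326.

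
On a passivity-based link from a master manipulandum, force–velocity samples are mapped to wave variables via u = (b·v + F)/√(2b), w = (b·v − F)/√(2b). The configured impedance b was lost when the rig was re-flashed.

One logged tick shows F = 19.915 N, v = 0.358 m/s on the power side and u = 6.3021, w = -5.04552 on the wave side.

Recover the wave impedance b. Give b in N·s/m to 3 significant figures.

b = 6.16 N·s/m

u + w = 1.2566;  u + w = √(2b)·v, so √(2b) = 1.2566/0.358 = 3.5100.
b = (√(2b))²/2 = 12.3201/2 = 6.1601.
(Check via u − w = 2F/√(2b): u − w = 11.3476, 2F/√(2b) = 11.3476.)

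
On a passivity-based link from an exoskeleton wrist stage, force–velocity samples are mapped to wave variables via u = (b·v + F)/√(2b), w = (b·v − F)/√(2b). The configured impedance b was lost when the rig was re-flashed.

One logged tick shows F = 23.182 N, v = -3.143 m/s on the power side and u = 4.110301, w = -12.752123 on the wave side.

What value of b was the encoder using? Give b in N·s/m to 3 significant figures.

u + w = -8.641822;  u + w = √(2b)·v, so √(2b) = -8.641822/(-3.143) = 2.749546.
b = (√(2b))²/2 = 7.560001/2 = 3.780001.
(Check via u − w = 2F/√(2b): u − w = 16.862424, 2F/√(2b) = 16.862422.)

b = 3.78 N·s/m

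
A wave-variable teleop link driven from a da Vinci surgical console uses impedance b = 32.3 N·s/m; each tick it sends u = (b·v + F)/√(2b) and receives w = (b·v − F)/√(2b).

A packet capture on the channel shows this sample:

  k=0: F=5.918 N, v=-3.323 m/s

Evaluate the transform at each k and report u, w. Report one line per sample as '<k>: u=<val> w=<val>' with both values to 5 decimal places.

0: u=-12.61785 w=-14.09047

k=0: b·v=32.3×(-3.323)=-107.33290; √(2b)=8.03741; u=(-107.33290+5.918)/8.03741=-12.61785, w=(-107.33290−5.918)/8.03741=-14.09047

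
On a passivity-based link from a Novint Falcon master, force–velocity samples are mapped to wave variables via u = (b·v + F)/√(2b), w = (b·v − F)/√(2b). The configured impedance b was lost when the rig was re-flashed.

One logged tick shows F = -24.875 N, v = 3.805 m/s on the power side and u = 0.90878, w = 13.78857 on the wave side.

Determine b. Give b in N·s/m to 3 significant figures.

b = 7.46 N·s/m

u + w = 14.6974;  u + w = √(2b)·v, so √(2b) = 14.6974/3.805 = 3.8626.
b = (√(2b))²/2 = 14.9200/2 = 7.4600.
(Check via u − w = 2F/√(2b): u − w = -12.8798, 2F/√(2b) = -12.8798.)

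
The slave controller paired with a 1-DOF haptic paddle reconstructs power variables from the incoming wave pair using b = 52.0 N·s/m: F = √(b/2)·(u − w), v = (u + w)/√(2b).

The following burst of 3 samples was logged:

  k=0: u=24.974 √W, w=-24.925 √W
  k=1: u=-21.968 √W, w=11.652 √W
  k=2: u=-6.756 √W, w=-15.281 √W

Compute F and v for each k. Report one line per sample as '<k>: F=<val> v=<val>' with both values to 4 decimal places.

0: F=254.4360 v=0.0048
1: F=-171.4290 v=-1.0116
2: F=43.4691 v=-2.1609

k=0: u−w=49.8990, u+w=0.0490; √(b/2)=5.0990, √(2b)=10.1980; F=5.0990×49.899=254.4360, v=0.0490/10.1980=0.0048
k=1: u−w=-33.6200, u+w=-10.3160; √(b/2)=5.0990, √(2b)=10.1980; F=5.0990×(-33.62)=-171.4290, v=-10.3160/10.1980=-1.0116
k=2: u−w=8.5250, u+w=-22.0370; √(b/2)=5.0990, √(2b)=10.1980; F=5.0990×8.525=43.4691, v=-22.0370/10.1980=-2.1609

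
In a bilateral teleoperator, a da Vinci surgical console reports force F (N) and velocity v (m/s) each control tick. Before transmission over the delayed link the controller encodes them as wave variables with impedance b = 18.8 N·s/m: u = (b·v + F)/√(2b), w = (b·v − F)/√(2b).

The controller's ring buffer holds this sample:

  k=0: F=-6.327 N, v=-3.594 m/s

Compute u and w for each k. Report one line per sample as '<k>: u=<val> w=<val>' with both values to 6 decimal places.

k=0: b·v=18.8×(-3.594)=-67.567200; √(2b)=6.131884; u=(-67.567200+(-6.327))/6.131884=-12.050815, w=(-67.567200−(-6.327))/6.131884=-9.987175

0: u=-12.050815 w=-9.987175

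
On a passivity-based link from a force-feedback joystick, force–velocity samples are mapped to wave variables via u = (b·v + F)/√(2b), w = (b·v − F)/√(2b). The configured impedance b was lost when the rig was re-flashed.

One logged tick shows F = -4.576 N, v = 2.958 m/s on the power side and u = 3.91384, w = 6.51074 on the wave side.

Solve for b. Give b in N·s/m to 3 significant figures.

u + w = 10.42458;  u + w = √(2b)·v, so √(2b) = 10.42458/2.958 = 3.52420.
b = (√(2b))²/2 = 12.41998/2 = 6.20999.
(Check via u − w = 2F/√(2b): u − w = -2.59690, 2F/√(2b) = -2.59690.)

b = 6.21 N·s/m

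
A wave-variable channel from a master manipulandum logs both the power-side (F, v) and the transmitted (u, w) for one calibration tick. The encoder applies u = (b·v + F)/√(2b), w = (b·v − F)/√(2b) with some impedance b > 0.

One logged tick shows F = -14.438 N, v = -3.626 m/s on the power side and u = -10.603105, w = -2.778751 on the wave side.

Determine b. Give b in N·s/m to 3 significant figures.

b = 6.81 N·s/m

u + w = -13.381856;  u + w = √(2b)·v, so √(2b) = -13.381856/(-3.626) = 3.690528.
b = (√(2b))²/2 = 13.620000/2 = 6.810000.
(Check via u − w = 2F/√(2b): u − w = -7.824354, 2F/√(2b) = -7.824354.)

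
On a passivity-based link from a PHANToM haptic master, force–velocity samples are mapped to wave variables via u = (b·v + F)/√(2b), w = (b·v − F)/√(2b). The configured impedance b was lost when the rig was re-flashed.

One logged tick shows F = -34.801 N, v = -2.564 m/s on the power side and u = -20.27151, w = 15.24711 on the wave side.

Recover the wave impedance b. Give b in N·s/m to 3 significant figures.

b = 1.92 N·s/m

u + w = -5.02440;  u + w = √(2b)·v, so √(2b) = -5.02440/(-2.564) = 1.95959.
b = (√(2b))²/2 = 3.84001/2 = 1.92001.
(Check via u − w = 2F/√(2b): u − w = -35.51862, 2F/√(2b) = -35.51857.)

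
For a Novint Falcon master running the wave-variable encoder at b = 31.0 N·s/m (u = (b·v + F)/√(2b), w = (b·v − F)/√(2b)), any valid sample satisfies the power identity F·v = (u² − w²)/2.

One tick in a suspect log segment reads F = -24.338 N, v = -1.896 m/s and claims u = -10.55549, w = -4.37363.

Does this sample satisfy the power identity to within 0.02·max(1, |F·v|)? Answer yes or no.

F·v = (-24.338)×(-1.896) = 46.1448 W.
(u² − w²)/2 = (111.4184 − 19.1286)/2 = 46.1449 W.
|Δ| = 0.0000;  2% of max(1, |F·v|) = 0.9229.

yes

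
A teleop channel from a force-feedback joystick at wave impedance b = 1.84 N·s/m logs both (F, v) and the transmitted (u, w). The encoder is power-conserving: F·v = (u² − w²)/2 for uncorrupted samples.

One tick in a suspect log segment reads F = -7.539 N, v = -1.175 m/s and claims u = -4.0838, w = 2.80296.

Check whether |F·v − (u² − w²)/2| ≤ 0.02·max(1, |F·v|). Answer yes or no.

F·v = (-7.539)×(-1.175) = 8.8583 W.
(u² − w²)/2 = (16.6774 − 7.8566)/2 = 4.4104 W.
|Δ| = 4.4479;  2% of max(1, |F·v|) = 0.1772.

no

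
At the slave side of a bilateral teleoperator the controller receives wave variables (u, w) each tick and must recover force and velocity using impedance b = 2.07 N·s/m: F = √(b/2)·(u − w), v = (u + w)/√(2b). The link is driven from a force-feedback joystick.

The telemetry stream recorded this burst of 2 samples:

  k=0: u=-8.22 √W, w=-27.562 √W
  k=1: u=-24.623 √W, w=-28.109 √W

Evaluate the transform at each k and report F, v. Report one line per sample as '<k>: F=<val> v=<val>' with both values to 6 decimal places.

k=0: u−w=19.342000, u+w=-35.782000; √(b/2)=1.017349, √(2b)=2.034699; F=1.017349×19.342=19.677574, v=-35.782000/2.034699=-17.585894
k=1: u−w=3.486000, u+w=-52.732000; √(b/2)=1.017349, √(2b)=2.034699; F=1.017349×3.486=3.546480, v=-52.732000/2.034699=-25.916364

0: F=19.677574 v=-17.585894
1: F=3.546480 v=-25.916364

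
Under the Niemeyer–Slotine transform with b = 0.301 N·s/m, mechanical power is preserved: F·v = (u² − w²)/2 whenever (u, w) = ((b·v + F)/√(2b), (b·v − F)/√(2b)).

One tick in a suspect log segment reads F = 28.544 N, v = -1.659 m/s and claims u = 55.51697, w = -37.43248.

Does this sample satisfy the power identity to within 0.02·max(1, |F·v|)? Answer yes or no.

no

F·v = 28.544×(-1.659) = -47.35450 W.
(u² − w²)/2 = (3082.13396 − 1401.19056)/2 = 840.47170 W.
|Δ| = 887.82620;  2% of max(1, |F·v|) = 0.94709.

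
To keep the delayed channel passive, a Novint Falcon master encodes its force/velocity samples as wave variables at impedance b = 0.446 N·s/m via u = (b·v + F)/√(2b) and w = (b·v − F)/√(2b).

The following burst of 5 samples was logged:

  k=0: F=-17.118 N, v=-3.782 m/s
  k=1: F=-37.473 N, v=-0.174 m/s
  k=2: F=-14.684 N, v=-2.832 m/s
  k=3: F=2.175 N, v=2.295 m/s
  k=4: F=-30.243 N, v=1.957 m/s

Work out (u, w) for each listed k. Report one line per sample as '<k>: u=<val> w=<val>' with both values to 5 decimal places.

0: u=-19.91066 w=16.33872
1: u=-39.75891 w=39.59458
2: u=-16.88490 w=14.21020
3: u=3.38667 w=-1.21914
4: u=-31.09741 w=32.94571

k=0: b·v=0.446×(-3.782)=-1.68677; √(2b)=0.94446; u=(-1.68677+(-17.118))/0.94446=-19.91066, w=(-1.68677−(-17.118))/0.94446=16.33872
k=1: b·v=0.446×(-0.174)=-0.07760; √(2b)=0.94446; u=(-0.07760+(-37.473))/0.94446=-39.75891, w=(-0.07760−(-37.473))/0.94446=39.59458
k=2: b·v=0.446×(-2.832)=-1.26307; √(2b)=0.94446; u=(-1.26307+(-14.684))/0.94446=-16.88490, w=(-1.26307−(-14.684))/0.94446=14.21020
k=3: b·v=0.446×2.295=1.02357; √(2b)=0.94446; u=(1.02357+2.175)/0.94446=3.38667, w=(1.02357−2.175)/0.94446=-1.21914
k=4: b·v=0.446×1.957=0.87282; √(2b)=0.94446; u=(0.87282+(-30.243))/0.94446=-31.09741, w=(0.87282−(-30.243))/0.94446=32.94571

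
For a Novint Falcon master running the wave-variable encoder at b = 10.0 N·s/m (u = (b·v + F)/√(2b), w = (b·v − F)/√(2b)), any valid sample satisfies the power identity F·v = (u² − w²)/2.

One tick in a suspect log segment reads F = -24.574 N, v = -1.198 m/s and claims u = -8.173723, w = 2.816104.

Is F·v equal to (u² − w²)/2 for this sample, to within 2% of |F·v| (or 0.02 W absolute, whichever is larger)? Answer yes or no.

yes

F·v = (-24.574)×(-1.198) = 29.439652 W.
(u² − w²)/2 = (66.809748 − 7.930442)/2 = 29.439653 W.
|Δ| = 0.000001;  2% of max(1, |F·v|) = 0.588793.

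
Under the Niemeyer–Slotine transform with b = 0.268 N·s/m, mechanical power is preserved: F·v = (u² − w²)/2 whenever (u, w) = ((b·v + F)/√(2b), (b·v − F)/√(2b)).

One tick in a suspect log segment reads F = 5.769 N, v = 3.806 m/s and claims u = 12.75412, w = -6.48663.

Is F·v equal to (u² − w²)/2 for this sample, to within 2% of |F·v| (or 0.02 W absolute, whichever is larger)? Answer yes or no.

F·v = 5.769×3.806 = 21.95681 W.
(u² − w²)/2 = (162.66758 − 42.07637)/2 = 60.29560 W.
|Δ| = 38.33879;  2% of max(1, |F·v|) = 0.43914.

no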